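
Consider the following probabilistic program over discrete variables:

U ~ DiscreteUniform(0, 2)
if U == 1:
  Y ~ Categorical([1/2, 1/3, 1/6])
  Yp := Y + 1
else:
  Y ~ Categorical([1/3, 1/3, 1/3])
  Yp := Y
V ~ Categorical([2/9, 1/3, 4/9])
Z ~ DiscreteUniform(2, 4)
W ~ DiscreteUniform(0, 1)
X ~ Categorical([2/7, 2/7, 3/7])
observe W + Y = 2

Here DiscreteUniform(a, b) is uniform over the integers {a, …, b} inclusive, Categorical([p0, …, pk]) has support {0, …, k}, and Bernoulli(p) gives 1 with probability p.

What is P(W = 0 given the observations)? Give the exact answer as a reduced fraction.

Enumerate traces; 162 have nonzero weight after conditioning:
  (U=0, Y=1, V=0, Z=2, W=1, X=0) weight 2/1701
  (U=0, Y=1, V=0, Z=2, W=1, X=1) weight 2/1701
  (U=0, Y=1, V=0, Z=2, W=1, X=2) weight 1/567
  (U=0, Y=1, V=0, Z=3, W=1, X=0) weight 2/1701
  (U=0, Y=1, V=0, Z=3, W=1, X=1) weight 2/1701
  (U=0, Y=1, V=0, Z=3, W=1, X=2) weight 1/567
  (U=0, Y=1, V=0, Z=4, W=1, X=0) weight 2/1701
  (U=0, Y=1, V=0, Z=4, W=1, X=1) weight 2/1701
  (U=0, Y=2, V=0, Z=2, W=0, X=0) weight 2/1701
  … 153 more
Group by W:
  weight(W=0) = 5/36
  weight(W=1) = 1/6
Total weight = 5/36 + 1/6 = 11/36
P(W=0 | obs) = 5/36 / 11/36 = 5/11
P(W=1 | obs) = 1/6 / 11/36 = 6/11

P(W = 0 | obs) = 5/11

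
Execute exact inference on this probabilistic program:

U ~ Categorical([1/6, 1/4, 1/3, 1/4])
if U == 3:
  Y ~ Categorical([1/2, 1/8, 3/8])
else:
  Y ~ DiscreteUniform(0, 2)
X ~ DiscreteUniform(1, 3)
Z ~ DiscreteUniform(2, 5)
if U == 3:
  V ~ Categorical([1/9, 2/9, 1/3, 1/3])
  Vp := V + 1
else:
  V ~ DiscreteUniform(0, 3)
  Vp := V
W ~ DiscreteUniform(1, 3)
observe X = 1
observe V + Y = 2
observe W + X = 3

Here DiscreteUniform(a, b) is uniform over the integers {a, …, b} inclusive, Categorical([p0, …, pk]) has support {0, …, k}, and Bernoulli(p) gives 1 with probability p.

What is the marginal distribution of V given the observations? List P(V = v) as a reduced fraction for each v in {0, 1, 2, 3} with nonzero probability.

Enumerate traces; 48 have nonzero weight after conditioning:
  (U=0, Y=0, X=1, Z=2, V=2, W=2) weight 1/2592
  (U=0, Y=0, X=1, Z=3, V=2, W=2) weight 1/2592
  (U=0, Y=0, X=1, Z=4, V=2, W=2) weight 1/2592
  (U=0, Y=0, X=1, Z=5, V=2, W=2) weight 1/2592
  (U=0, Y=1, X=1, Z=2, V=1, W=2) weight 1/2592
  (U=0, Y=1, X=1, Z=3, V=1, W=2) weight 1/2592
  (U=0, Y=1, X=1, Z=4, V=1, W=2) weight 1/2592
  (U=0, Y=1, X=1, Z=5, V=1, W=2) weight 1/2592
  (U=0, Y=2, X=1, Z=2, V=0, W=2) weight 1/2592
  … 39 more
Group by V:
  weight(V=0) = 7/864
  weight(V=1) = 5/648
  weight(V=2) = 5/432
Total weight = 7/864 + 5/648 + 5/432 = 71/2592
P(V=0 | obs) = 7/864 / 71/2592 = 21/71
P(V=1 | obs) = 5/648 / 71/2592 = 20/71
P(V=2 | obs) = 5/432 / 71/2592 = 30/71

P(V=0) = 21/71, P(V=1) = 20/71, P(V=2) = 30/71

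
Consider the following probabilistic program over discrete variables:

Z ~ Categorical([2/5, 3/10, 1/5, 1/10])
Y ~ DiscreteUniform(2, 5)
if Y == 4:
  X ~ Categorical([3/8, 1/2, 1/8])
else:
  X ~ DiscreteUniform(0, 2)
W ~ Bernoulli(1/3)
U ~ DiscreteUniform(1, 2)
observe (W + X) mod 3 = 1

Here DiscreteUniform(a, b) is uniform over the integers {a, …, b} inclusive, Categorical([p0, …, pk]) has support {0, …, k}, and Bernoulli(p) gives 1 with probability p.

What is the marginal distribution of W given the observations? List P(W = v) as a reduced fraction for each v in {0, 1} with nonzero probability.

P(W=0) = 24/35, P(W=1) = 11/35

Enumerate traces; 64 have nonzero weight after conditioning:
  (Z=0, Y=2, X=0, W=1, U=1) weight 1/180
  (Z=0, Y=2, X=0, W=1, U=2) weight 1/180
  (Z=0, Y=2, X=1, W=0, U=1) weight 1/90
  (Z=0, Y=2, X=1, W=0, U=2) weight 1/90
  (Z=0, Y=3, X=0, W=1, U=1) weight 1/180
  (Z=0, Y=3, X=0, W=1, U=2) weight 1/180
  (Z=0, Y=3, X=1, W=0, U=1) weight 1/90
  (Z=0, Y=3, X=1, W=0, U=2) weight 1/90
  … 56 more
Group by W:
  weight(W=0) = 1/4
  weight(W=1) = 11/96
Total weight = 1/4 + 11/96 = 35/96
P(W=0 | obs) = 1/4 / 35/96 = 24/35
P(W=1 | obs) = 11/96 / 35/96 = 11/35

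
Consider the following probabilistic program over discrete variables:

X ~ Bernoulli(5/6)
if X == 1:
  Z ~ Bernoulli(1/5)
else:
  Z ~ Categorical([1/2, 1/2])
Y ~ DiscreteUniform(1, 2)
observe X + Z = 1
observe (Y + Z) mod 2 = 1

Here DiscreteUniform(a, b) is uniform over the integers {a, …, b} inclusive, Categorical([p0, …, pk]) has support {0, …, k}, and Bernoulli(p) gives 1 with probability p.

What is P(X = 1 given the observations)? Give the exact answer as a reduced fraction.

P(X = 1 | obs) = 8/9

Enumerate traces; 2 have nonzero weight after conditioning:
  (X=0, Z=1, Y=2) weight 1/24
  (X=1, Z=0, Y=1) weight 1/3
Group by X:
  weight(X=0) = 1/24
  weight(X=1) = 1/3
Total weight = 1/24 + 1/3 = 3/8
P(X=0 | obs) = 1/24 / 3/8 = 1/9
P(X=1 | obs) = 1/3 / 3/8 = 8/9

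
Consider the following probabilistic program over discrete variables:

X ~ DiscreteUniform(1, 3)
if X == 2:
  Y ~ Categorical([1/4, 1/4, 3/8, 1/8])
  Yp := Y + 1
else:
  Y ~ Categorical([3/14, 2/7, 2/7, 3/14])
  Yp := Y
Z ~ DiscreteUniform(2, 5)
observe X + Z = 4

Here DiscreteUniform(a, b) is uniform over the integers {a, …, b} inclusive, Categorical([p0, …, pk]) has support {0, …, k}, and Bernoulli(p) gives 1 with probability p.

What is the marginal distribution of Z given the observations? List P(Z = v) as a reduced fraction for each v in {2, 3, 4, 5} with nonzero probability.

P(Z=2) = 1/2, P(Z=3) = 1/2

Enumerate traces; 8 have nonzero weight after conditioning:
  (X=1, Y=0, Z=3) weight 1/56
  (X=1, Y=1, Z=3) weight 1/42
  (X=1, Y=2, Z=3) weight 1/42
  (X=1, Y=3, Z=3) weight 1/56
  (X=2, Y=0, Z=2) weight 1/48
  (X=2, Y=1, Z=2) weight 1/48
  (X=2, Y=2, Z=2) weight 1/32
  (X=2, Y=3, Z=2) weight 1/96
Group by Z:
  weight(Z=2) = 1/12
  weight(Z=3) = 1/12
Total weight = 1/12 + 1/12 = 1/6
P(Z=2 | obs) = 1/12 / 1/6 = 1/2
P(Z=3 | obs) = 1/12 / 1/6 = 1/2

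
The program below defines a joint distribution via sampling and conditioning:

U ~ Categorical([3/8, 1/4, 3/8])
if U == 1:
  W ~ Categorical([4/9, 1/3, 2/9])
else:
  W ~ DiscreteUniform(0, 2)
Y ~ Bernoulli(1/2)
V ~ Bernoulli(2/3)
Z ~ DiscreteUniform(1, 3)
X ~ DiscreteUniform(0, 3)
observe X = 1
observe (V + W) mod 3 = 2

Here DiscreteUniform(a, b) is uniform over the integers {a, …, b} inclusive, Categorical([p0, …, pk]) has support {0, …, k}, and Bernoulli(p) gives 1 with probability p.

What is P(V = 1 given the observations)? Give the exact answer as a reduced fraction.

Enumerate traces; 36 have nonzero weight after conditioning:
  (U=0, W=1, Y=0, V=1, Z=1, X=1) weight 1/288
  (U=0, W=1, Y=0, V=1, Z=2, X=1) weight 1/288
  (U=0, W=1, Y=0, V=1, Z=3, X=1) weight 1/288
  (U=0, W=1, Y=1, V=1, Z=1, X=1) weight 1/288
  (U=0, W=1, Y=1, V=1, Z=2, X=1) weight 1/288
  (U=0, W=1, Y=1, V=1, Z=3, X=1) weight 1/288
  (U=0, W=2, Y=0, V=0, Z=1, X=1) weight 1/576
  (U=0, W=2, Y=0, V=0, Z=2, X=1) weight 1/576
  … 28 more
Group by V:
  weight(V=0) = 11/432
  weight(V=1) = 1/18
Total weight = 11/432 + 1/18 = 35/432
P(V=0 | obs) = 11/432 / 35/432 = 11/35
P(V=1 | obs) = 1/18 / 35/432 = 24/35

P(V = 1 | obs) = 24/35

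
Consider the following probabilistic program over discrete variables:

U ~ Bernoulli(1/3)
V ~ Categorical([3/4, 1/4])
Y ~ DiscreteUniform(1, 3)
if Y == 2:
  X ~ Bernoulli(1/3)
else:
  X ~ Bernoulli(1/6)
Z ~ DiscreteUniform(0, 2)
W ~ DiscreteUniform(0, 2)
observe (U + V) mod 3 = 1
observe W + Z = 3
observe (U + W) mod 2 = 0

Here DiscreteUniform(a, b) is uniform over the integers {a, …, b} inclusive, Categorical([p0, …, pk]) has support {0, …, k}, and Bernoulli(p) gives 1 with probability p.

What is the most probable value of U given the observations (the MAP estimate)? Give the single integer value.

Enumerate traces; 12 have nonzero weight after conditioning:
  (U=0, V=1, Y=1, X=0, Z=1, W=2) weight 5/972
  (U=0, V=1, Y=1, X=1, Z=1, W=2) weight 1/972
  (U=0, V=1, Y=2, X=0, Z=1, W=2) weight 1/243
  (U=0, V=1, Y=2, X=1, Z=1, W=2) weight 1/486
  (U=0, V=1, Y=3, X=0, Z=1, W=2) weight 5/972
  (U=0, V=1, Y=3, X=1, Z=1, W=2) weight 1/972
  (U=1, V=0, Y=1, X=0, Z=2, W=1) weight 5/648
  (U=1, V=0, Y=1, X=1, Z=2, W=1) weight 1/648
  … 4 more
Group by U:
  weight(U=0) = 1/54
  weight(U=1) = 1/36
Total weight = 1/54 + 1/36 = 5/108
P(U=0 | obs) = 1/54 / 5/108 = 2/5
P(U=1 | obs) = 1/36 / 5/108 = 3/5
argmax = 1

argmax_v P(U = v | obs) = 1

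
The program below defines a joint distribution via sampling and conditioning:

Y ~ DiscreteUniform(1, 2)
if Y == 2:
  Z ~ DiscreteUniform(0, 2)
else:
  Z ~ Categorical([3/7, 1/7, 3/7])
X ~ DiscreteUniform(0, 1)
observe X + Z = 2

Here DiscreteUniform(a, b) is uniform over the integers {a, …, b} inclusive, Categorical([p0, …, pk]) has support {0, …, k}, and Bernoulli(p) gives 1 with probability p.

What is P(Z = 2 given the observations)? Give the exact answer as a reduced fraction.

P(Z = 2 | obs) = 8/13

Enumerate traces; 4 have nonzero weight after conditioning:
  (Y=1, Z=1, X=1) weight 1/28
  (Y=1, Z=2, X=0) weight 3/28
  (Y=2, Z=1, X=1) weight 1/12
  (Y=2, Z=2, X=0) weight 1/12
Group by Z:
  weight(Z=1) = 5/42
  weight(Z=2) = 4/21
Total weight = 5/42 + 4/21 = 13/42
P(Z=1 | obs) = 5/42 / 13/42 = 5/13
P(Z=2 | obs) = 4/21 / 13/42 = 8/13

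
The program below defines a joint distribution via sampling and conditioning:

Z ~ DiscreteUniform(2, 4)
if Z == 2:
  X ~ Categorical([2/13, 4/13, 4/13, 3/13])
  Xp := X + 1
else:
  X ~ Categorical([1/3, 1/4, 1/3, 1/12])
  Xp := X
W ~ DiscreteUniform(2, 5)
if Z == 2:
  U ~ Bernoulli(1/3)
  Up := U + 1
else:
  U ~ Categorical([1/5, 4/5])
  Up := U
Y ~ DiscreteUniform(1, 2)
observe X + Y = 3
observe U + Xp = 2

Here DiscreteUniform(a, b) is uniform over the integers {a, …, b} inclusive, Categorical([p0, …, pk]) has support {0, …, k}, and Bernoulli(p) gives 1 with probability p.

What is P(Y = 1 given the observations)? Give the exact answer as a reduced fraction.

Enumerate traces; 20 have nonzero weight after conditioning:
  (Z=2, X=1, W=2, U=0, Y=2) weight 1/117
  (Z=2, X=1, W=3, U=0, Y=2) weight 1/117
  (Z=2, X=1, W=4, U=0, Y=2) weight 1/117
  (Z=2, X=1, W=5, U=0, Y=2) weight 1/117
  (Z=3, X=1, W=2, U=1, Y=2) weight 1/120
  (Z=3, X=1, W=3, U=1, Y=2) weight 1/120
  (Z=3, X=1, W=4, U=1, Y=2) weight 1/120
  (Z=3, X=1, W=5, U=1, Y=2) weight 1/120
  (Z=3, X=2, W=2, U=0, Y=1) weight 1/360
  … 11 more
Group by Y:
  weight(Y=1) = 1/45
  weight(Y=2) = 59/585
Total weight = 1/45 + 59/585 = 8/65
P(Y=1 | obs) = 1/45 / 8/65 = 13/72
P(Y=2 | obs) = 59/585 / 8/65 = 59/72

P(Y = 1 | obs) = 13/72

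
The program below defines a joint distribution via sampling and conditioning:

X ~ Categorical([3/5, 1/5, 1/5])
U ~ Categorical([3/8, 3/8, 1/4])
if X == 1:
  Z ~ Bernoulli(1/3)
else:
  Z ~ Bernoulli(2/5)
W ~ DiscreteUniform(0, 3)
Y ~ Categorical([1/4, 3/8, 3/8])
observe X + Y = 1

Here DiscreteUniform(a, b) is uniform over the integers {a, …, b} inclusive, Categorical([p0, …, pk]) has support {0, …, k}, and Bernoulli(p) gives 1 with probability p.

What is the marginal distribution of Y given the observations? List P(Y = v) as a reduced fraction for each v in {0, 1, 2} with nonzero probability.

P(Y=0) = 2/11, P(Y=1) = 9/11

Enumerate traces; 48 have nonzero weight after conditioning:
  (X=0, U=0, Z=0, W=0, Y=1) weight 81/6400
  (X=0, U=0, Z=0, W=1, Y=1) weight 81/6400
  (X=0, U=0, Z=0, W=2, Y=1) weight 81/6400
  (X=0, U=0, Z=0, W=3, Y=1) weight 81/6400
  (X=0, U=0, Z=1, W=0, Y=1) weight 27/3200
  (X=0, U=0, Z=1, W=1, Y=1) weight 27/3200
  (X=0, U=0, Z=1, W=2, Y=1) weight 27/3200
  (X=0, U=0, Z=1, W=3, Y=1) weight 27/3200
  (X=1, U=0, Z=0, W=0, Y=0) weight 1/320
  … 39 more
Group by Y:
  weight(Y=0) = 1/20
  weight(Y=1) = 9/40
Total weight = 1/20 + 9/40 = 11/40
P(Y=0 | obs) = 1/20 / 11/40 = 2/11
P(Y=1 | obs) = 9/40 / 11/40 = 9/11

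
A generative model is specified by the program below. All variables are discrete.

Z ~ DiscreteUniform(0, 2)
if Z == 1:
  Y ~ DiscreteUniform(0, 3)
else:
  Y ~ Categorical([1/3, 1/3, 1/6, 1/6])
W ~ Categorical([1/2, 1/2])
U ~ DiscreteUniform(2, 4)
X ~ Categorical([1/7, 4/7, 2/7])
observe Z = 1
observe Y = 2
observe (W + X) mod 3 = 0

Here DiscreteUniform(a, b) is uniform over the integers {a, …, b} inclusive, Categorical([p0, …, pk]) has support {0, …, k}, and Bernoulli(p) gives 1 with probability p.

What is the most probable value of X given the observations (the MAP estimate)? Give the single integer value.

Enumerate traces; 6 have nonzero weight after conditioning:
  (Z=1, Y=2, W=0, U=2, X=0) weight 1/504
  (Z=1, Y=2, W=0, U=3, X=0) weight 1/504
  (Z=1, Y=2, W=0, U=4, X=0) weight 1/504
  (Z=1, Y=2, W=1, U=2, X=2) weight 1/252
  (Z=1, Y=2, W=1, U=3, X=2) weight 1/252
  (Z=1, Y=2, W=1, U=4, X=2) weight 1/252
Group by X:
  weight(X=0) = 1/168
  weight(X=2) = 1/84
Total weight = 1/168 + 1/84 = 1/56
P(X=0 | obs) = 1/168 / 1/56 = 1/3
P(X=2 | obs) = 1/84 / 1/56 = 2/3
argmax = 2

argmax_v P(X = v | obs) = 2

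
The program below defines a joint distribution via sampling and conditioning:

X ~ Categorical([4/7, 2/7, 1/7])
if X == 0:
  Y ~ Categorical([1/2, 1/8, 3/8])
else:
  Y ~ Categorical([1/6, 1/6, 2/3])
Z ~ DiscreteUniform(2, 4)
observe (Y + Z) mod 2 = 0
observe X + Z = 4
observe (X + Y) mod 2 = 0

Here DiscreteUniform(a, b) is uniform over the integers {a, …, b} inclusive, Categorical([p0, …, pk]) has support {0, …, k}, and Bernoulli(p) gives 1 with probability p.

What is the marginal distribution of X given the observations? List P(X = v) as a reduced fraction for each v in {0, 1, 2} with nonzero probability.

P(X=0) = 3/4, P(X=1) = 1/14, P(X=2) = 5/28

Enumerate traces; 5 have nonzero weight after conditioning:
  (X=0, Y=0, Z=4) weight 2/21
  (X=0, Y=2, Z=4) weight 1/14
  (X=1, Y=1, Z=3) weight 1/63
  (X=2, Y=0, Z=2) weight 1/126
  (X=2, Y=2, Z=2) weight 2/63
Group by X:
  weight(X=0) = 1/6
  weight(X=1) = 1/63
  weight(X=2) = 5/126
Total weight = 1/6 + 1/63 + 5/126 = 2/9
P(X=0 | obs) = 1/6 / 2/9 = 3/4
P(X=1 | obs) = 1/63 / 2/9 = 1/14
P(X=2 | obs) = 5/126 / 2/9 = 5/28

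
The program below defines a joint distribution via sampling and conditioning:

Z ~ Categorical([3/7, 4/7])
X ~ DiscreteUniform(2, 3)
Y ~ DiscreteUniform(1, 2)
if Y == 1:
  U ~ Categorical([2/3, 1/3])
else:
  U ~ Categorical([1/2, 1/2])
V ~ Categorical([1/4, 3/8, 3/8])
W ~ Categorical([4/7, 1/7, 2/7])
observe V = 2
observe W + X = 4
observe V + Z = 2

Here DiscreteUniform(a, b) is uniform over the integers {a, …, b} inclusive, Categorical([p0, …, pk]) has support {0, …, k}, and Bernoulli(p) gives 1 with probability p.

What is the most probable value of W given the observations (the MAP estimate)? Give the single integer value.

argmax_v P(W = v | obs) = 2

Enumerate traces; 8 have nonzero weight after conditioning:
  (Z=0, X=2, Y=1, U=0, V=2, W=2) weight 3/392
  (Z=0, X=2, Y=1, U=1, V=2, W=2) weight 3/784
  (Z=0, X=2, Y=2, U=0, V=2, W=2) weight 9/1568
  (Z=0, X=2, Y=2, U=1, V=2, W=2) weight 9/1568
  (Z=0, X=3, Y=1, U=0, V=2, W=1) weight 3/784
  (Z=0, X=3, Y=1, U=1, V=2, W=1) weight 3/1568
  (Z=0, X=3, Y=2, U=0, V=2, W=1) weight 9/3136
  (Z=0, X=3, Y=2, U=1, V=2, W=1) weight 9/3136
Group by W:
  weight(W=1) = 9/784
  weight(W=2) = 9/392
Total weight = 9/784 + 9/392 = 27/784
P(W=1 | obs) = 9/784 / 27/784 = 1/3
P(W=2 | obs) = 9/392 / 27/784 = 2/3
argmax = 2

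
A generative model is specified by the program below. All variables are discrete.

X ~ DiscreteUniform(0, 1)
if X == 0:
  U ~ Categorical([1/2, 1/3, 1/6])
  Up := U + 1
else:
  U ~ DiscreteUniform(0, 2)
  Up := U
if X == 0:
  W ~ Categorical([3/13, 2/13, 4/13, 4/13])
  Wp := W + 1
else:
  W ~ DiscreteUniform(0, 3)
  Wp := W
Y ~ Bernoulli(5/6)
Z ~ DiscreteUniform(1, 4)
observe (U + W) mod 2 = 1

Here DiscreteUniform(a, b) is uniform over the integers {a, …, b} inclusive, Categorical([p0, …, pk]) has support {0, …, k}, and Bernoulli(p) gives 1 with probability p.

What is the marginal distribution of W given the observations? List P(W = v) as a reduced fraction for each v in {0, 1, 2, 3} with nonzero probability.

Enumerate traces; 96 have nonzero weight after conditioning:
  (X=0, U=0, W=1, Y=0, Z=1) weight 1/624
  (X=0, U=0, W=1, Y=0, Z=2) weight 1/624
  (X=0, U=0, W=1, Y=0, Z=3) weight 1/624
  (X=0, U=0, W=1, Y=0, Z=4) weight 1/624
  (X=0, U=0, W=1, Y=1, Z=1) weight 5/624
  (X=0, U=0, W=1, Y=1, Z=2) weight 5/624
  (X=0, U=0, W=1, Y=1, Z=3) weight 5/624
  (X=0, U=0, W=1, Y=1, Z=4) weight 5/624
  (X=0, U=0, W=3, Y=0, Z=1) weight 1/312
  (X=0, U=1, W=0, Y=0, Z=1) weight 1/624
  … 86 more
Group by W:
  weight(W=0) = 25/312
  weight(W=1) = 7/52
  weight(W=2) = 29/312
  weight(W=3) = 29/156
Total weight = 25/312 + 7/52 + 29/312 + 29/156 = 77/156
P(W=0 | obs) = 25/312 / 77/156 = 25/154
P(W=1 | obs) = 7/52 / 77/156 = 3/11
P(W=2 | obs) = 29/312 / 77/156 = 29/154
P(W=3 | obs) = 29/156 / 77/156 = 29/77

P(W=0) = 25/154, P(W=1) = 3/11, P(W=2) = 29/154, P(W=3) = 29/77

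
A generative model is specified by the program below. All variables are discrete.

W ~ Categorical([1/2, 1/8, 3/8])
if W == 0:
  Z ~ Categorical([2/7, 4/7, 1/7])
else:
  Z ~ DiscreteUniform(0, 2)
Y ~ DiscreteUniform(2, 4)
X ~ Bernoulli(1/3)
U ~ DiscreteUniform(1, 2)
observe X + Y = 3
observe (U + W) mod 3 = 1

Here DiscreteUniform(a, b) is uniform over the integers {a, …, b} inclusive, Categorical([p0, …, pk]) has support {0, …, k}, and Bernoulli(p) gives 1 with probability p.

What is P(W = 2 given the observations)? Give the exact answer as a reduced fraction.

P(W = 2 | obs) = 3/7

Enumerate traces; 12 have nonzero weight after conditioning:
  (W=0, Z=0, Y=2, X=1, U=1) weight 1/126
  (W=0, Z=0, Y=3, X=0, U=1) weight 1/63
  (W=0, Z=1, Y=2, X=1, U=1) weight 1/63
  (W=0, Z=1, Y=3, X=0, U=1) weight 2/63
  (W=0, Z=2, Y=2, X=1, U=1) weight 1/252
  (W=0, Z=2, Y=3, X=0, U=1) weight 1/126
  (W=2, Z=0, Y=2, X=1, U=2) weight 1/144
  (W=2, Z=0, Y=3, X=0, U=2) weight 1/72
  … 4 more
Group by W:
  weight(W=0) = 1/12
  weight(W=2) = 1/16
Total weight = 1/12 + 1/16 = 7/48
P(W=0 | obs) = 1/12 / 7/48 = 4/7
P(W=2 | obs) = 1/16 / 7/48 = 3/7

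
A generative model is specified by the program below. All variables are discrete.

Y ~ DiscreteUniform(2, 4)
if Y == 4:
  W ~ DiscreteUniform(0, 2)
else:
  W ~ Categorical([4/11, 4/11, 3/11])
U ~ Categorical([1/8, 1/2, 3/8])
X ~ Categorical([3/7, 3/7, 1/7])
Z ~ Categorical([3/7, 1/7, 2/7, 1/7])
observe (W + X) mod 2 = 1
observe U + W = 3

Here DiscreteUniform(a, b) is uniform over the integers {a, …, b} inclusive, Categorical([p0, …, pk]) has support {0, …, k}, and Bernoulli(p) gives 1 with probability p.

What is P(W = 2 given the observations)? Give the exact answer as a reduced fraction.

Enumerate traces; 36 have nonzero weight after conditioning:
  (Y=2, W=1, U=2, X=0, Z=0) weight 9/1078
  (Y=2, W=1, U=2, X=0, Z=1) weight 3/1078
  (Y=2, W=1, U=2, X=0, Z=2) weight 3/539
  (Y=2, W=1, U=2, X=0, Z=3) weight 3/1078
  (Y=2, W=1, U=2, X=2, Z=0) weight 3/1078
  (Y=2, W=1, U=2, X=2, Z=1) weight 1/1078
  (Y=2, W=1, U=2, X=2, Z=2) weight 1/539
  (Y=2, W=1, U=2, X=2, Z=3) weight 1/1078
  (Y=2, W=2, U=1, X=1, Z=0) weight 9/1078
  … 27 more
Group by W:
  weight(W=1) = 5/66
  weight(W=2) = 29/462
Total weight = 5/66 + 29/462 = 32/231
P(W=1 | obs) = 5/66 / 32/231 = 35/64
P(W=2 | obs) = 29/462 / 32/231 = 29/64

P(W = 2 | obs) = 29/64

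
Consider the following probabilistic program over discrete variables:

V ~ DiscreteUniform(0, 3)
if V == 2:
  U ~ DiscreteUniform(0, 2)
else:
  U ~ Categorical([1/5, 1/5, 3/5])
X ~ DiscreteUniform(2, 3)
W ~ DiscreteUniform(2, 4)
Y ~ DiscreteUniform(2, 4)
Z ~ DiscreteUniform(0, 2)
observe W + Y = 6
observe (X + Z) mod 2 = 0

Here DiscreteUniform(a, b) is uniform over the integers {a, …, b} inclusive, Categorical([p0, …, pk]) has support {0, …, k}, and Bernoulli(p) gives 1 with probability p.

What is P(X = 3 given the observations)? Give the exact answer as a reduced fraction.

P(X = 3 | obs) = 1/3

Enumerate traces; 108 have nonzero weight after conditioning:
  (V=0, U=0, X=2, W=2, Y=4, Z=0) weight 1/1080
  (V=0, U=0, X=2, W=2, Y=4, Z=2) weight 1/1080
  (V=0, U=0, X=2, W=3, Y=3, Z=0) weight 1/1080
  (V=0, U=0, X=2, W=3, Y=3, Z=2) weight 1/1080
  (V=0, U=0, X=2, W=4, Y=2, Z=0) weight 1/1080
  (V=0, U=0, X=2, W=4, Y=2, Z=2) weight 1/1080
  (V=0, U=0, X=3, W=2, Y=4, Z=1) weight 1/1080
  (V=0, U=0, X=3, W=3, Y=3, Z=1) weight 1/1080
  … 100 more
Group by X:
  weight(X=2) = 1/9
  weight(X=3) = 1/18
Total weight = 1/9 + 1/18 = 1/6
P(X=2 | obs) = 1/9 / 1/6 = 2/3
P(X=3 | obs) = 1/18 / 1/6 = 1/3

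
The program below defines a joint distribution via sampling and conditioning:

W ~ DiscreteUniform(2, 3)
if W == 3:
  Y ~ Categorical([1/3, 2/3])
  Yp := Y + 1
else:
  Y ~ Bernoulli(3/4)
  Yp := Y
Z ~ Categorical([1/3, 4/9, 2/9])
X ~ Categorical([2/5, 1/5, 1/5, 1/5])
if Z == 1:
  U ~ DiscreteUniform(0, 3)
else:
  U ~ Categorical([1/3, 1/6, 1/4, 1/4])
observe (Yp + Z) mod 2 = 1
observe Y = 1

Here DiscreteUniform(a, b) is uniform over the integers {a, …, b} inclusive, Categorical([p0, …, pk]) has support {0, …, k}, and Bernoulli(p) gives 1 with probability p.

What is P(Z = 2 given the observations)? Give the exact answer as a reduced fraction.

Enumerate traces; 48 have nonzero weight after conditioning:
  (W=2, Y=1, Z=0, X=0, U=0) weight 1/60
  (W=2, Y=1, Z=0, X=0, U=1) weight 1/120
  (W=2, Y=1, Z=0, X=0, U=2) weight 1/80
  (W=2, Y=1, Z=0, X=0, U=3) weight 1/80
  (W=2, Y=1, Z=0, X=1, U=0) weight 1/120
  (W=2, Y=1, Z=0, X=1, U=1) weight 1/240
  (W=2, Y=1, Z=0, X=1, U=2) weight 1/160
  (W=2, Y=1, Z=0, X=1, U=3) weight 1/160
  (W=2, Y=1, Z=2, X=0, U=0) weight 1/90
  (W=3, Y=1, Z=1, X=0, U=0) weight 2/135
  … 38 more
Group by Z:
  weight(Z=0) = 1/8
  weight(Z=1) = 4/27
  weight(Z=2) = 1/12
Total weight = 1/8 + 4/27 + 1/12 = 77/216
P(Z=0 | obs) = 1/8 / 77/216 = 27/77
P(Z=1 | obs) = 4/27 / 77/216 = 32/77
P(Z=2 | obs) = 1/12 / 77/216 = 18/77

P(Z = 2 | obs) = 18/77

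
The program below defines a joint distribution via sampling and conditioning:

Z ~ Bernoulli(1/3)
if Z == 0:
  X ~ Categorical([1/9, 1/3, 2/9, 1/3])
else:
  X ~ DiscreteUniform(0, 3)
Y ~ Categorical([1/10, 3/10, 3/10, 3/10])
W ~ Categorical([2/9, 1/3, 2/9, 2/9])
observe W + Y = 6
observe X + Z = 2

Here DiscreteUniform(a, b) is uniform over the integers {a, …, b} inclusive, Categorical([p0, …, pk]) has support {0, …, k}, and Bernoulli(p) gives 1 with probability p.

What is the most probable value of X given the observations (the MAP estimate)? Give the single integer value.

Enumerate traces; 2 have nonzero weight after conditioning:
  (Z=0, X=2, Y=3, W=3) weight 4/405
  (Z=1, X=1, Y=3, W=3) weight 1/180
Group by X:
  weight(X=1) = 1/180
  weight(X=2) = 4/405
Total weight = 1/180 + 4/405 = 5/324
P(X=1 | obs) = 1/180 / 5/324 = 9/25
P(X=2 | obs) = 4/405 / 5/324 = 16/25
argmax = 2

argmax_v P(X = v | obs) = 2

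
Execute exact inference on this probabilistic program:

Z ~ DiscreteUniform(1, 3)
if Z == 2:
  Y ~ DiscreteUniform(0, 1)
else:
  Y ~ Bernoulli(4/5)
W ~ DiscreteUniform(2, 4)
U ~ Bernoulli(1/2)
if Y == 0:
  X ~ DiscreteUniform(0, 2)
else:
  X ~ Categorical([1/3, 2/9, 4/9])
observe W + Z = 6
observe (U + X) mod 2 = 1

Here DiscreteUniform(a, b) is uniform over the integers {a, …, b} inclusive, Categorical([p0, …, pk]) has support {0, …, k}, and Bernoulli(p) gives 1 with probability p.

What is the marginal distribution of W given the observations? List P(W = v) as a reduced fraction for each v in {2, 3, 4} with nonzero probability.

P(W=3) = 1/2, P(W=4) = 1/2

Enumerate traces; 12 have nonzero weight after conditioning:
  (Z=2, Y=0, W=4, U=0, X=1) weight 1/108
  (Z=2, Y=0, W=4, U=1, X=0) weight 1/108
  (Z=2, Y=0, W=4, U=1, X=2) weight 1/108
  (Z=2, Y=1, W=4, U=0, X=1) weight 1/162
  (Z=2, Y=1, W=4, U=1, X=0) weight 1/108
  (Z=2, Y=1, W=4, U=1, X=2) weight 1/81
  (Z=3, Y=0, W=3, U=0, X=1) weight 1/270
  (Z=3, Y=0, W=3, U=1, X=0) weight 1/270
  … 4 more
Group by W:
  weight(W=3) = 1/18
  weight(W=4) = 1/18
Total weight = 1/18 + 1/18 = 1/9
P(W=3 | obs) = 1/18 / 1/9 = 1/2
P(W=4 | obs) = 1/18 / 1/9 = 1/2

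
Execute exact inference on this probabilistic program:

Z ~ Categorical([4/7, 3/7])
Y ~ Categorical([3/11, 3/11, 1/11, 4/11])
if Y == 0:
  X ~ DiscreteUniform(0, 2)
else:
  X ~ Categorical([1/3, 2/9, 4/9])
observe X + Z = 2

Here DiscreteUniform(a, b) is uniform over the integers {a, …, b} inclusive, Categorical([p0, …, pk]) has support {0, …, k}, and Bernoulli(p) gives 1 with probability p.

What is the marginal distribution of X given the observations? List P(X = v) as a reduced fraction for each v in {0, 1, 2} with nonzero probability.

P(X=1) = 75/239, P(X=2) = 164/239

Enumerate traces; 8 have nonzero weight after conditioning:
  (Z=0, Y=0, X=2) weight 4/77
  (Z=0, Y=1, X=2) weight 16/231
  (Z=0, Y=2, X=2) weight 16/693
  (Z=0, Y=3, X=2) weight 64/693
  (Z=1, Y=0, X=1) weight 3/77
  (Z=1, Y=1, X=1) weight 2/77
  (Z=1, Y=2, X=1) weight 2/231
  (Z=1, Y=3, X=1) weight 8/231
Group by X:
  weight(X=1) = 25/231
  weight(X=2) = 164/693
Total weight = 25/231 + 164/693 = 239/693
P(X=1 | obs) = 25/231 / 239/693 = 75/239
P(X=2 | obs) = 164/693 / 239/693 = 164/239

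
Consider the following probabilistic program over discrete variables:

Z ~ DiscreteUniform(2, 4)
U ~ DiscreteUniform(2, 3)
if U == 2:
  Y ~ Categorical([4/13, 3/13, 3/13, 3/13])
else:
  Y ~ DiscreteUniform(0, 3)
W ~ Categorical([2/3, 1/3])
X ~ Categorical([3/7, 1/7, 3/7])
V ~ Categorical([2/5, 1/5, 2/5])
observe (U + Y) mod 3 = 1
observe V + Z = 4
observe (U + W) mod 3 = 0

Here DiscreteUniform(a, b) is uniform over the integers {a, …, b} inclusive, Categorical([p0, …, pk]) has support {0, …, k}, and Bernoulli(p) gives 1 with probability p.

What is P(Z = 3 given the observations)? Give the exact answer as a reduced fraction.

Enumerate traces; 18 have nonzero weight after conditioning:
  (Z=2, U=2, Y=2, W=1, X=0, V=2) weight 1/455
  (Z=2, U=2, Y=2, W=1, X=1, V=2) weight 1/1365
  (Z=2, U=2, Y=2, W=1, X=2, V=2) weight 1/455
  (Z=2, U=3, Y=1, W=0, X=0, V=2) weight 1/210
  (Z=2, U=3, Y=1, W=0, X=1, V=2) weight 1/630
  (Z=2, U=3, Y=1, W=0, X=2, V=2) weight 1/210
  (Z=3, U=2, Y=2, W=1, X=0, V=1) weight 1/910
  (Z=3, U=2, Y=2, W=1, X=1, V=1) weight 1/2730
  (Z=4, U=2, Y=2, W=1, X=0, V=0) weight 1/455
  … 9 more
Group by Z:
  weight(Z=2) = 19/1170
  weight(Z=3) = 19/2340
  weight(Z=4) = 19/1170
Total weight = 19/1170 + 19/2340 + 19/1170 = 19/468
P(Z=2 | obs) = 19/1170 / 19/468 = 2/5
P(Z=3 | obs) = 19/2340 / 19/468 = 1/5
P(Z=4 | obs) = 19/1170 / 19/468 = 2/5

P(Z = 3 | obs) = 1/5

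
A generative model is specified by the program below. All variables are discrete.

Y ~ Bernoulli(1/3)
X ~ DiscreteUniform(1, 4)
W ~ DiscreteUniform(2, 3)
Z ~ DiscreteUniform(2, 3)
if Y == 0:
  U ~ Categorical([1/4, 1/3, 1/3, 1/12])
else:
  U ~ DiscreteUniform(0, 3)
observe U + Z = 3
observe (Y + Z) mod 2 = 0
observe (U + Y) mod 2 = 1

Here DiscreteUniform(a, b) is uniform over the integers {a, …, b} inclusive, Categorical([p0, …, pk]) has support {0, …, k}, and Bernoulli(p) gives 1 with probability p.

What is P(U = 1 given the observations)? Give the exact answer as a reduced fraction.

Enumerate traces; 16 have nonzero weight after conditioning:
  (Y=0, X=1, W=2, Z=2, U=1) weight 1/72
  (Y=0, X=1, W=3, Z=2, U=1) weight 1/72
  (Y=0, X=2, W=2, Z=2, U=1) weight 1/72
  (Y=0, X=2, W=3, Z=2, U=1) weight 1/72
  (Y=0, X=3, W=2, Z=2, U=1) weight 1/72
  (Y=0, X=3, W=3, Z=2, U=1) weight 1/72
  (Y=0, X=4, W=2, Z=2, U=1) weight 1/72
  (Y=0, X=4, W=3, Z=2, U=1) weight 1/72
  (Y=1, X=1, W=2, Z=3, U=0) weight 1/192
  … 7 more
Group by U:
  weight(U=0) = 1/24
  weight(U=1) = 1/9
Total weight = 1/24 + 1/9 = 11/72
P(U=0 | obs) = 1/24 / 11/72 = 3/11
P(U=1 | obs) = 1/9 / 11/72 = 8/11

P(U = 1 | obs) = 8/11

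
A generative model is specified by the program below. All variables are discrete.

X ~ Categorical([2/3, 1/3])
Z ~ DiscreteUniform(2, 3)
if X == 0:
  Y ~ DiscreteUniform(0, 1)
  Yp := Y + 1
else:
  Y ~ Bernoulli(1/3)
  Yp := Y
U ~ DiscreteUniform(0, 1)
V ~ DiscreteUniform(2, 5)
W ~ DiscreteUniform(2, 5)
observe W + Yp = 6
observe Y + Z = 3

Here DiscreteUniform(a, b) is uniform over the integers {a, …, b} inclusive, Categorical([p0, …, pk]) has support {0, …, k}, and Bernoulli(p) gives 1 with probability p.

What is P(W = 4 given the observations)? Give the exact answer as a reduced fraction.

P(W = 4 | obs) = 3/7

Enumerate traces; 24 have nonzero weight after conditioning:
  (X=0, Z=2, Y=1, U=0, V=2, W=4) weight 1/192
  (X=0, Z=2, Y=1, U=0, V=3, W=4) weight 1/192
  (X=0, Z=2, Y=1, U=0, V=4, W=4) weight 1/192
  (X=0, Z=2, Y=1, U=0, V=5, W=4) weight 1/192
  (X=0, Z=2, Y=1, U=1, V=2, W=4) weight 1/192
  (X=0, Z=2, Y=1, U=1, V=3, W=4) weight 1/192
  (X=0, Z=2, Y=1, U=1, V=4, W=4) weight 1/192
  (X=0, Z=2, Y=1, U=1, V=5, W=4) weight 1/192
  (X=0, Z=3, Y=0, U=0, V=2, W=5) weight 1/192
  … 15 more
Group by W:
  weight(W=4) = 1/24
  weight(W=5) = 1/18
Total weight = 1/24 + 1/18 = 7/72
P(W=4 | obs) = 1/24 / 7/72 = 3/7
P(W=5 | obs) = 1/18 / 7/72 = 4/7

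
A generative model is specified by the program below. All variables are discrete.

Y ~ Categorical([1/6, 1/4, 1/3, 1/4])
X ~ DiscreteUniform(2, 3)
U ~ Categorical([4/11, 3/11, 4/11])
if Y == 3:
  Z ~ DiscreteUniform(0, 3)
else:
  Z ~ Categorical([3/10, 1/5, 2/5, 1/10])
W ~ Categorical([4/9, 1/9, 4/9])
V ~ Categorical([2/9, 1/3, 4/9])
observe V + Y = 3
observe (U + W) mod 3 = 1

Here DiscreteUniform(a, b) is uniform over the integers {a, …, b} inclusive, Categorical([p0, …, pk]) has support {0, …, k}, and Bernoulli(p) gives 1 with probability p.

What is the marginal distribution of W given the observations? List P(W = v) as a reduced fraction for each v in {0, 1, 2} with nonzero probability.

P(W=0) = 3/8, P(W=1) = 1/8, P(W=2) = 1/2

Enumerate traces; 72 have nonzero weight after conditioning:
  (Y=1, X=2, U=0, Z=0, W=1, V=2) weight 1/1485
  (Y=1, X=2, U=0, Z=1, W=1, V=2) weight 2/4455
  (Y=1, X=2, U=0, Z=2, W=1, V=2) weight 4/4455
  (Y=1, X=2, U=0, Z=3, W=1, V=2) weight 1/4455
  (Y=1, X=2, U=1, Z=0, W=0, V=2) weight 1/495
  (Y=1, X=2, U=1, Z=1, W=0, V=2) weight 2/1485
  (Y=1, X=2, U=1, Z=2, W=0, V=2) weight 4/1485
  (Y=1, X=2, U=1, Z=3, W=0, V=2) weight 1/1485
  (Y=1, X=2, U=2, Z=0, W=2, V=2) weight 4/1485
  … 63 more
Group by W:
  weight(W=0) = 10/297
  weight(W=1) = 10/891
  weight(W=2) = 40/891
Total weight = 10/297 + 10/891 + 40/891 = 80/891
P(W=0 | obs) = 10/297 / 80/891 = 3/8
P(W=1 | obs) = 10/891 / 80/891 = 1/8
P(W=2 | obs) = 40/891 / 80/891 = 1/2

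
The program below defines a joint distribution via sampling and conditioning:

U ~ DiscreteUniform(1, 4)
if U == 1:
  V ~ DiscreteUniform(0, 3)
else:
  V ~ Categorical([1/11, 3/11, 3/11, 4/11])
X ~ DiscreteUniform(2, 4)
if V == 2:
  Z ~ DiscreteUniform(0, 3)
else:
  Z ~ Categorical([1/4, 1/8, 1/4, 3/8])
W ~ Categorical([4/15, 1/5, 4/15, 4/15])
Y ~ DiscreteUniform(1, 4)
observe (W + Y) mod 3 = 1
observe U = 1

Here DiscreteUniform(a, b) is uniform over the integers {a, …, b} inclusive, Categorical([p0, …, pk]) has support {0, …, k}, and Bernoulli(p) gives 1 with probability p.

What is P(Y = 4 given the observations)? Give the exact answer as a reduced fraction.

Enumerate traces; 288 have nonzero weight after conditioning:
  (U=1, V=0, X=2, Z=0, W=0, Y=1) weight 1/2880
  (U=1, V=0, X=2, Z=0, W=0, Y=4) weight 1/2880
  (U=1, V=0, X=2, Z=0, W=1, Y=3) weight 1/3840
  (U=1, V=0, X=2, Z=0, W=2, Y=2) weight 1/2880
  (U=1, V=0, X=2, Z=0, W=3, Y=1) weight 1/2880
  (U=1, V=0, X=2, Z=0, W=3, Y=4) weight 1/2880
  (U=1, V=0, X=2, Z=1, W=0, Y=1) weight 1/5760
  (U=1, V=0, X=2, Z=1, W=0, Y=4) weight 1/5760
  … 280 more
Group by Y:
  weight(Y=1) = 1/30
  weight(Y=2) = 1/60
  weight(Y=3) = 1/80
  weight(Y=4) = 1/30
Total weight = 1/30 + 1/60 + 1/80 + 1/30 = 23/240
P(Y=1 | obs) = 1/30 / 23/240 = 8/23
P(Y=2 | obs) = 1/60 / 23/240 = 4/23
P(Y=3 | obs) = 1/80 / 23/240 = 3/23
P(Y=4 | obs) = 1/30 / 23/240 = 8/23

P(Y = 4 | obs) = 8/23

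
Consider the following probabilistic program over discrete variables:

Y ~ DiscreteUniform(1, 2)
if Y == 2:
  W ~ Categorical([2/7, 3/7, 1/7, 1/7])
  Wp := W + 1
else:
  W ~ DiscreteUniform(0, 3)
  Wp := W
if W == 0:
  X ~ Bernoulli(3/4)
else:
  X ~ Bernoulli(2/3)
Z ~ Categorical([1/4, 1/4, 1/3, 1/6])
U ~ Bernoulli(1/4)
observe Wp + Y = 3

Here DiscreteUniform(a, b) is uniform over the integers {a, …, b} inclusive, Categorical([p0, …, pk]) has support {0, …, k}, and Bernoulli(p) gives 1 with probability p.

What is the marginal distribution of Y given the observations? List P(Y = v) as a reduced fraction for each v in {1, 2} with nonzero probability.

Enumerate traces; 32 have nonzero weight after conditioning:
  (Y=1, W=2, X=0, Z=0, U=0) weight 1/128
  (Y=1, W=2, X=0, Z=0, U=1) weight 1/384
  (Y=1, W=2, X=0, Z=1, U=0) weight 1/128
  (Y=1, W=2, X=0, Z=1, U=1) weight 1/384
  (Y=1, W=2, X=0, Z=2, U=0) weight 1/96
  (Y=1, W=2, X=0, Z=2, U=1) weight 1/288
  (Y=1, W=2, X=0, Z=3, U=0) weight 1/192
  (Y=1, W=2, X=0, Z=3, U=1) weight 1/576
  (Y=2, W=0, X=0, Z=0, U=0) weight 3/448
  … 23 more
Group by Y:
  weight(Y=1) = 1/8
  weight(Y=2) = 1/7
Total weight = 1/8 + 1/7 = 15/56
P(Y=1 | obs) = 1/8 / 15/56 = 7/15
P(Y=2 | obs) = 1/7 / 15/56 = 8/15

P(Y=1) = 7/15, P(Y=2) = 8/15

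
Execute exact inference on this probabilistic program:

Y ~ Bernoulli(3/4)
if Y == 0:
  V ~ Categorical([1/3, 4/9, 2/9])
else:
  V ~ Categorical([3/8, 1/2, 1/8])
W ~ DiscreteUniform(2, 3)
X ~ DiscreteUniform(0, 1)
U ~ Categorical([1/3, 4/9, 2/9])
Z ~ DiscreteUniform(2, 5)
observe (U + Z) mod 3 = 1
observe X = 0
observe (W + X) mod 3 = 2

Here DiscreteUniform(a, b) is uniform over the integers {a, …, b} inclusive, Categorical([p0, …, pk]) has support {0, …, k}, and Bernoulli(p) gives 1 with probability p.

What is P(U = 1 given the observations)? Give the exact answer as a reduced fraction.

Enumerate traces; 24 have nonzero weight after conditioning:
  (Y=0, V=0, W=2, X=0, U=0, Z=4) weight 1/576
  (Y=0, V=0, W=2, X=0, U=1, Z=3) weight 1/432
  (Y=0, V=0, W=2, X=0, U=2, Z=2) weight 1/864
  (Y=0, V=0, W=2, X=0, U=2, Z=5) weight 1/864
  (Y=0, V=1, W=2, X=0, U=0, Z=4) weight 1/432
  (Y=0, V=1, W=2, X=0, U=1, Z=3) weight 1/324
  (Y=0, V=1, W=2, X=0, U=2, Z=2) weight 1/648
  (Y=0, V=1, W=2, X=0, U=2, Z=5) weight 1/648
  … 16 more
Group by U:
  weight(U=0) = 1/48
  weight(U=1) = 1/36
  weight(U=2) = 1/36
Total weight = 1/48 + 1/36 + 1/36 = 11/144
P(U=0 | obs) = 1/48 / 11/144 = 3/11
P(U=1 | obs) = 1/36 / 11/144 = 4/11
P(U=2 | obs) = 1/36 / 11/144 = 4/11

P(U = 1 | obs) = 4/11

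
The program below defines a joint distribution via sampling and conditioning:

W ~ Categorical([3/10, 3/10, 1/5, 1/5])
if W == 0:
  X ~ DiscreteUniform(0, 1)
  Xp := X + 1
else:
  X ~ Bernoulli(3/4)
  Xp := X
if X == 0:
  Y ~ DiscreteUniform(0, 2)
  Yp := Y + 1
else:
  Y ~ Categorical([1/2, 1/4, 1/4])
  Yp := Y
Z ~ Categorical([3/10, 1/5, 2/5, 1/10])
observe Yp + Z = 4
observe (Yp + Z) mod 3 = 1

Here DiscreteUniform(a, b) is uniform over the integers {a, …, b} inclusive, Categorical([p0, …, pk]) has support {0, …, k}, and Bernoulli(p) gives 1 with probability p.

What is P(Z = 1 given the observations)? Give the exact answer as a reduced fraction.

Enumerate traces; 20 have nonzero weight after conditioning:
  (W=0, X=0, Y=0, Z=3) weight 1/200
  (W=0, X=0, Y=1, Z=2) weight 1/50
  (W=0, X=0, Y=2, Z=1) weight 1/100
  (W=0, X=1, Y=1, Z=3) weight 3/800
  (W=0, X=1, Y=2, Z=2) weight 3/200
  (W=1, X=0, Y=0, Z=3) weight 1/400
  (W=1, X=0, Y=1, Z=2) weight 1/100
  (W=1, X=0, Y=2, Z=1) weight 1/200
  … 12 more
Group by Z:
  weight(Z=1) = 13/600
  weight(Z=2) = 133/1200
  weight(Z=3) = 133/4800
Total weight = 13/600 + 133/1200 + 133/4800 = 769/4800
P(Z=1 | obs) = 13/600 / 769/4800 = 104/769
P(Z=2 | obs) = 133/1200 / 769/4800 = 532/769
P(Z=3 | obs) = 133/4800 / 769/4800 = 133/769

P(Z = 1 | obs) = 104/769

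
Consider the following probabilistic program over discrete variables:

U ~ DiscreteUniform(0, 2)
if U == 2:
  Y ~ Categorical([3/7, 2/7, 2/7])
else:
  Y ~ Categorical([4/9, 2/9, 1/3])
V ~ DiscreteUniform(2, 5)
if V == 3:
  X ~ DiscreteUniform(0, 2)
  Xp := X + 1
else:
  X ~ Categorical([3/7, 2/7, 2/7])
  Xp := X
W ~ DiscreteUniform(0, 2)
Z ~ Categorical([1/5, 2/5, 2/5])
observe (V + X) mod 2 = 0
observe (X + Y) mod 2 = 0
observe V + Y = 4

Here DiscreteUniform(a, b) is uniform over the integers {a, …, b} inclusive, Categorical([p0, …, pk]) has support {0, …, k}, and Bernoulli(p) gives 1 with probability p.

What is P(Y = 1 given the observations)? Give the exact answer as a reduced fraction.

P(Y = 1 | obs) = 322/2467

Enumerate traces; 135 have nonzero weight after conditioning:
  (U=0, Y=0, V=4, X=0, W=0, Z=0) weight 1/945
  (U=0, Y=0, V=4, X=0, W=0, Z=1) weight 2/945
  (U=0, Y=0, V=4, X=0, W=0, Z=2) weight 2/945
  (U=0, Y=0, V=4, X=0, W=1, Z=0) weight 1/945
  (U=0, Y=0, V=4, X=0, W=1, Z=1) weight 2/945
  (U=0, Y=0, V=4, X=0, W=1, Z=2) weight 2/945
  (U=0, Y=0, V=4, X=0, W=2, Z=0) weight 1/945
  (U=0, Y=0, V=4, X=0, W=2, Z=1) weight 2/945
  (U=0, Y=1, V=3, X=1, W=0, Z=0) weight 1/2430
  (U=0, Y=2, V=2, X=0, W=0, Z=0) weight 1/1260
  … 125 more
Group by Y:
  weight(Y=0) = 415/5292
  weight(Y=1) = 23/1134
  weight(Y=2) = 25/441
Total weight = 415/5292 + 23/1134 + 25/441 = 2467/15876
P(Y=0 | obs) = 415/5292 / 2467/15876 = 1245/2467
P(Y=1 | obs) = 23/1134 / 2467/15876 = 322/2467
P(Y=2 | obs) = 25/441 / 2467/15876 = 900/2467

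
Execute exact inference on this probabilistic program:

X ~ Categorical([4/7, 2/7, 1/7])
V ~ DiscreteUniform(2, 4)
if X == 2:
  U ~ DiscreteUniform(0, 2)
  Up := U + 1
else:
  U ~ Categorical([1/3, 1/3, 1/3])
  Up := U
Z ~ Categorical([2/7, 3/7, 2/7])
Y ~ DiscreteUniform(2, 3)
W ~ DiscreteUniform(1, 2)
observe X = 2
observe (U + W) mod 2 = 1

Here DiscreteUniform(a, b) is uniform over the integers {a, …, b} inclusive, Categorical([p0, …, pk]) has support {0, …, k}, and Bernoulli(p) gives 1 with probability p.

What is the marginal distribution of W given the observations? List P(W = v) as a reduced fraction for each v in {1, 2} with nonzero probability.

P(W=1) = 2/3, P(W=2) = 1/3

Enumerate traces; 54 have nonzero weight after conditioning:
  (X=2, V=2, U=0, Z=0, Y=2, W=1) weight 1/882
  (X=2, V=2, U=0, Z=0, Y=3, W=1) weight 1/882
  (X=2, V=2, U=0, Z=1, Y=2, W=1) weight 1/588
  (X=2, V=2, U=0, Z=1, Y=3, W=1) weight 1/588
  (X=2, V=2, U=0, Z=2, Y=2, W=1) weight 1/882
  (X=2, V=2, U=0, Z=2, Y=3, W=1) weight 1/882
  (X=2, V=2, U=1, Z=0, Y=2, W=2) weight 1/882
  (X=2, V=2, U=1, Z=0, Y=3, W=2) weight 1/882
  … 46 more
Group by W:
  weight(W=1) = 1/21
  weight(W=2) = 1/42
Total weight = 1/21 + 1/42 = 1/14
P(W=1 | obs) = 1/21 / 1/14 = 2/3
P(W=2 | obs) = 1/42 / 1/14 = 1/3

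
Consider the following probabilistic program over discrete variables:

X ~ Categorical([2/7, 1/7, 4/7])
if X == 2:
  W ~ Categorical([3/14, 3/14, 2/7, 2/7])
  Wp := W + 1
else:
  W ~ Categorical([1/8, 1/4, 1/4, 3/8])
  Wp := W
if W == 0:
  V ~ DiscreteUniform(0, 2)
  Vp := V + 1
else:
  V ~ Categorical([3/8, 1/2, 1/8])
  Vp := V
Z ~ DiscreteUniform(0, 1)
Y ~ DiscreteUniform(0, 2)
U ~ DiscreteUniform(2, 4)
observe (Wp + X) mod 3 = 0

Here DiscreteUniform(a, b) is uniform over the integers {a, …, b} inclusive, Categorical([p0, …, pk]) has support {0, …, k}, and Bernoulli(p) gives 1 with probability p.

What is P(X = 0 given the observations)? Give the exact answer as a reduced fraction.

P(X = 0 | obs) = 4/13

Enumerate traces; 270 have nonzero weight after conditioning:
  (X=0, W=0, V=0, Z=0, Y=0, U=2) weight 1/1512
  (X=0, W=0, V=0, Z=0, Y=0, U=3) weight 1/1512
  (X=0, W=0, V=0, Z=0, Y=0, U=4) weight 1/1512
  (X=0, W=0, V=0, Z=0, Y=1, U=2) weight 1/1512
  (X=0, W=0, V=0, Z=0, Y=1, U=3) weight 1/1512
  (X=0, W=0, V=0, Z=0, Y=1, U=4) weight 1/1512
  (X=0, W=0, V=0, Z=0, Y=2, U=2) weight 1/1512
  (X=0, W=0, V=0, Z=0, Y=2, U=3) weight 1/1512
  (X=1, W=2, V=0, Z=0, Y=0, U=2) weight 1/1344
  (X=2, W=0, V=0, Z=0, Y=0, U=2) weight 1/441
  … 260 more
Group by X:
  weight(X=0) = 1/7
  weight(X=1) = 1/28
  weight(X=2) = 2/7
Total weight = 1/7 + 1/28 + 2/7 = 13/28
P(X=0 | obs) = 1/7 / 13/28 = 4/13
P(X=1 | obs) = 1/28 / 13/28 = 1/13
P(X=2 | obs) = 2/7 / 13/28 = 8/13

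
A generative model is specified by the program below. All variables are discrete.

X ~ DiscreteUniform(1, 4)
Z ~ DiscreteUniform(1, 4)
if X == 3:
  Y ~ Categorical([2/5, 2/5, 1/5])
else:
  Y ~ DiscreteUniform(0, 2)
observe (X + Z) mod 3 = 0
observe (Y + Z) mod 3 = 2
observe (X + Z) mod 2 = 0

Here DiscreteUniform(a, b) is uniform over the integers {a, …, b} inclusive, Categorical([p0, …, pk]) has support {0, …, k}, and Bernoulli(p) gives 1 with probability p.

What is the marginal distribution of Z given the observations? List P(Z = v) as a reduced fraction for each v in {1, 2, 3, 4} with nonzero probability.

P(Z=2) = 5/13, P(Z=3) = 3/13, P(Z=4) = 5/13

Enumerate traces; 3 have nonzero weight after conditioning:
  (X=2, Z=4, Y=1) weight 1/48
  (X=3, Z=3, Y=2) weight 1/80
  (X=4, Z=2, Y=0) weight 1/48
Group by Z:
  weight(Z=2) = 1/48
  weight(Z=3) = 1/80
  weight(Z=4) = 1/48
Total weight = 1/48 + 1/80 + 1/48 = 13/240
P(Z=2 | obs) = 1/48 / 13/240 = 5/13
P(Z=3 | obs) = 1/80 / 13/240 = 3/13
P(Z=4 | obs) = 1/48 / 13/240 = 5/13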